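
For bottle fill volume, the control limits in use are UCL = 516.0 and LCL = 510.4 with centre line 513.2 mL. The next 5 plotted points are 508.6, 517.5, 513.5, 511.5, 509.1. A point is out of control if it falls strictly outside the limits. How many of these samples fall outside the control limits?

3

Compare each point to [510.4, 516.0]: sample 1 = 508.6 < LCL; sample 2 = 517.5 > UCL; sample 5 = 509.1 < LCL.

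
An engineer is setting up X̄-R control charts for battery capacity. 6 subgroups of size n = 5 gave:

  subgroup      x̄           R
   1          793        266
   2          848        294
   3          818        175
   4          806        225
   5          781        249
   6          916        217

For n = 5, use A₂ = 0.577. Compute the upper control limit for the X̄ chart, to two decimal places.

X̄̄ = (793 + 848 + 818 + 806 + 781 + 916) / 6 = 4962.0000 / 6 = 827.0000
R̄ = (266 + 294 + 175 + 225 + 249 + 217) / 6 = 1426.0000 / 6 = 237.6667
UCL = X̄̄ + A₂·R̄ = 827.0000 + 0.577 × 237.6667 = 964.1337

964.13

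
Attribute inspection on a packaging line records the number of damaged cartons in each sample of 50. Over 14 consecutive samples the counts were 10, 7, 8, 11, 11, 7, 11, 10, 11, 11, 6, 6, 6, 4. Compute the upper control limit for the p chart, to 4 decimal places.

0.3294

p̄ = Σdᵢ / (k·n) = 119 / (14 × 50) = 0.17000
UCL = p̄ + 3·√(p̄(1−p̄)/n) = 0.17000 + 3 × √(0.17000×0.83000/50) = 0.17000 + 3 × 0.05312 = 0.32937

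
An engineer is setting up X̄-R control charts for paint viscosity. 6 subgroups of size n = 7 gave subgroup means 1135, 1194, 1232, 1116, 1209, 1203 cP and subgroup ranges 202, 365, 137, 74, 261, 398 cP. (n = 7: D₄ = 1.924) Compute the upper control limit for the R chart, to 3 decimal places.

460.798

R̄ = (202 + 365 + 137 + 74 + 261 + 398) / 6 = 1437.0000 / 6 = 239.5000
UCL_R = D₄·R̄ = 1.924 × 239.5000 = 460.7980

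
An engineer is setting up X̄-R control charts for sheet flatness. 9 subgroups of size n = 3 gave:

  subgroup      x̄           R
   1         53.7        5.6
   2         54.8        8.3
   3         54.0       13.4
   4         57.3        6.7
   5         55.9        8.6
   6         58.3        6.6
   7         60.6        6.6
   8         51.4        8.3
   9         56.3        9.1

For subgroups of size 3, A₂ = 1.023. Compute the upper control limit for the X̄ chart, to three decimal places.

64.132

X̄̄ = (53.7 + 54.8 + 54.0 + 57.3 + 55.9 + 58.3 + 60.6 + 51.4 + 56.3) / 9 = 502.3000 / 9 = 55.8111
R̄ = (5.6 + 8.3 + 13.4 + 6.7 + 8.6 + 6.6 + 6.6 + 8.3 + 9.1) / 9 = 73.2000 / 9 = 8.1333
UCL = X̄̄ + A₂·R̄ = 55.8111 + 1.023 × 8.1333 = 64.1315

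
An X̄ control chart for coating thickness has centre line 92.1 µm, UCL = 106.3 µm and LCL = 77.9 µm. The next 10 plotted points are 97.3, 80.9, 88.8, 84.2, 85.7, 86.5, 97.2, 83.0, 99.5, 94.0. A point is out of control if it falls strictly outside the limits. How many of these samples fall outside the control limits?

0

All 10 points lie within [77.9, 106.3].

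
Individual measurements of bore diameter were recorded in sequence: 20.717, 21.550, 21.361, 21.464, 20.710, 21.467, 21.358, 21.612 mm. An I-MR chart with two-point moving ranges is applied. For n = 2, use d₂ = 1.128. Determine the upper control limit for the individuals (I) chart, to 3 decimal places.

22.419

X̄ = (20.717 + 21.550 + 21.361 + 21.464 + 20.710 + 21.467 + 21.358 + 21.612) / 8 = 21.2799
Moving ranges: 0.833, 0.189, 0.103, 0.754, 0.757, 0.109, 0.254; M̄R̄ = 2.9990 / 7 = 0.4284
UCL = X̄ + 3·M̄R̄/d₂ = 21.2799 + 3 × 0.4284 / 1.128 = 22.4193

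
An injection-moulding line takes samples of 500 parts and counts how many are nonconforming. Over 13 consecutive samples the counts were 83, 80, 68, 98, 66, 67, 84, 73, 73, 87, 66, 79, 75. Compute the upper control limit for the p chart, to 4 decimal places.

p̄ = Σdᵢ / (k·n) = 999 / (13 × 500) = 0.15369
UCL = p̄ + 3·√(p̄(1−p̄)/n) = 0.15369 + 3 × √(0.15369×0.84631/500) = 0.15369 + 3 × 0.01613 = 0.20208

0.2021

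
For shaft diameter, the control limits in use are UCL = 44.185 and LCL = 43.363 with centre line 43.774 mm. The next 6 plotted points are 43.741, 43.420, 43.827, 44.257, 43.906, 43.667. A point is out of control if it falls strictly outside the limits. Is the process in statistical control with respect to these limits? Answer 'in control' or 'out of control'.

out of control

Compare each point to [43.363, 44.185]: sample 4 = 44.257 > UCL.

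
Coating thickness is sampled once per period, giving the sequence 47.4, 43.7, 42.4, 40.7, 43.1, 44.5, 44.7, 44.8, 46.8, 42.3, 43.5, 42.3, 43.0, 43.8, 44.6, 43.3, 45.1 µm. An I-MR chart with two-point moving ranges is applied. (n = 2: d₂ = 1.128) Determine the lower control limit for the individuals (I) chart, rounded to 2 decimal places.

X̄ = (47.4 + 43.7 + 42.4 + 40.7 + 43.1 + 44.5 + 44.7 + 44.8 + 46.8 + 42.3 + 43.5 + 42.3 + 43.0 + 43.8 + 44.6 + 43.3 + 45.1) / 17 = 43.8824
Moving ranges: 3.7, 1.3, 1.7, 2.4, 1.4, 0.2, 0.1, 2.0, 4.5, 1.2, 1.2, 0.7, 0.8, 0.8, 1.3, 1.8; M̄R̄ = 25.1000 / 16 = 1.5688
LCL = X̄ − 3·M̄R̄/d₂ = 43.8824 − 3 × 1.5688 / 1.128 = 39.7101

39.71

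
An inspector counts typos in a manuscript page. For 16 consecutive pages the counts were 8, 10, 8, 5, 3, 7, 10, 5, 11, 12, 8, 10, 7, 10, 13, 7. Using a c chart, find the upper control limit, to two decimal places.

17.06

c̄ = (8 + 10 + 8 + 5 + 3 + 7 + 10 + 5 + 11 + 12 + 8 + 10 + 7 + 10 + 13 + 7) / 16 = 134 / 16 = 8.3750
UCL = c̄ + 3√c̄ = 8.3750 + 3 × √8.3750 = 8.3750 + 3 × 2.8940 = 17.0569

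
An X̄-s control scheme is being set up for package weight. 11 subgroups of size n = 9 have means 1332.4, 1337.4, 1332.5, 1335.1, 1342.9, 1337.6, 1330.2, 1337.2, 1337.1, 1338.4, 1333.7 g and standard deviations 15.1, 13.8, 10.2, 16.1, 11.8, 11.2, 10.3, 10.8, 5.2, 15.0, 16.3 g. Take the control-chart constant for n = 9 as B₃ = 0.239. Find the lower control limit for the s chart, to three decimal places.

2.951

s̄ = (15.1 + 13.8 + 10.2 + 16.1 + 11.8 + 11.2 + 10.3 + 10.8 + 5.2 + 15.0 + 16.3) / 11 = 12.3455
LCL_s = B₃·s̄ = 0.239 × 12.3455 = 2.9506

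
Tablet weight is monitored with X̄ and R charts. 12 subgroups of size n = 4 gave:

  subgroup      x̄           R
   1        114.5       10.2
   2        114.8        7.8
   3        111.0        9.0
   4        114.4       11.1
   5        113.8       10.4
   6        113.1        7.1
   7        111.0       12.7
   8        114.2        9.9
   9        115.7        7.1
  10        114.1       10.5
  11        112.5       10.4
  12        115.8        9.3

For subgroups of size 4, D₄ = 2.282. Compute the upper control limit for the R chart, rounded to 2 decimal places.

21.96

R̄ = (10.2 + 7.8 + 9.0 + 11.1 + 10.4 + 7.1 + 12.7 + 9.9 + 7.1 + 10.5 + 10.4 + 9.3) / 12 = 115.5000 / 12 = 9.6250
UCL_R = D₄·R̄ = 2.282 × 9.6250 = 21.9642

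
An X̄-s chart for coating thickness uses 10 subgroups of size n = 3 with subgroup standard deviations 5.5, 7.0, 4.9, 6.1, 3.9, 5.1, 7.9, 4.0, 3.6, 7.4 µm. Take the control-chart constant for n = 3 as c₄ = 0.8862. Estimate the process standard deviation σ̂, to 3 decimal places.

6.251

s̄ = (5.5 + 7.0 + 4.9 + 6.1 + 3.9 + 5.1 + 7.9 + 4.0 + 3.6 + 7.4) / 10 = 5.5400
σ̂ = s̄ / c₄ = 5.5400 / 0.8862 = 6.2514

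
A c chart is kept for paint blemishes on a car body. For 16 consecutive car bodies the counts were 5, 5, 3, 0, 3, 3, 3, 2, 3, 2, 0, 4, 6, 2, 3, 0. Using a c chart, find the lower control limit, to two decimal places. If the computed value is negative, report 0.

0.00

c̄ = (5 + 5 + 3 + 0 + 3 + 3 + 3 + 2 + 3 + 2 + 0 + 4 + 6 + 2 + 3 + 0) / 16 = 44 / 16 = 2.7500
LCL = c̄ − 3√c̄ = 2.7500 − 3 × 1.6583 = -2.2249 → 0 (cannot be negative)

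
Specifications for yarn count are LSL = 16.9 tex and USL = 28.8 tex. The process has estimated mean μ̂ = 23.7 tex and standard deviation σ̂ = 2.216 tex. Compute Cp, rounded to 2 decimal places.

0.90

Cp = (USL − LSL) / (6σ̂) = (28.8 − 16.9) / (6 × 2.216) = 11.9000 / 13.2960 = 0.8950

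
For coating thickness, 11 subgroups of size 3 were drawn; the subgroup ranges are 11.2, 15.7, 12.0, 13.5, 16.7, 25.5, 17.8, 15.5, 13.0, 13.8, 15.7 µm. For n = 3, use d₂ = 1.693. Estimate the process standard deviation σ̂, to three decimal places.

R̄ = (11.2 + 15.7 + 12.0 + 13.5 + 16.7 + 25.5 + 17.8 + 15.5 + 13.0 + 13.8 + 15.7) / 11 = 15.4909
σ̂ = R̄ / d₂ = 15.4909 / 1.693 = 9.1500

9.150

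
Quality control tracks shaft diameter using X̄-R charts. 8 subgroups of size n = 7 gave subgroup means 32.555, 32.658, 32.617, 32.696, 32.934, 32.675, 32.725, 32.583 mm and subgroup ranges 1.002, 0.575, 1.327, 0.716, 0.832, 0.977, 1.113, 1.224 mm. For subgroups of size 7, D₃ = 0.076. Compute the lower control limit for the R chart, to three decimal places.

0.074

R̄ = (1.002 + 0.575 + 1.327 + 0.716 + 0.832 + 0.977 + 1.113 + 1.224) / 8 = 7.7660 / 8 = 0.9708
LCL_R = D₃·R̄ = 0.076 × 0.9708 = 0.0738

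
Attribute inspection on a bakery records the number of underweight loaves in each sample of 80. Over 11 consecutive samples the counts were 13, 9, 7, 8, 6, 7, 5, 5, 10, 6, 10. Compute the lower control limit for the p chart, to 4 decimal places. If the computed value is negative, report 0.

p̄ = Σdᵢ / (k·n) = 86 / (11 × 80) = 0.09773
LCL = p̄ − 3·√(p̄(1−p̄)/n) = 0.09773 − 3 × 0.03320 = -0.00187 → 0 (negative, so LCL = 0)

0.0000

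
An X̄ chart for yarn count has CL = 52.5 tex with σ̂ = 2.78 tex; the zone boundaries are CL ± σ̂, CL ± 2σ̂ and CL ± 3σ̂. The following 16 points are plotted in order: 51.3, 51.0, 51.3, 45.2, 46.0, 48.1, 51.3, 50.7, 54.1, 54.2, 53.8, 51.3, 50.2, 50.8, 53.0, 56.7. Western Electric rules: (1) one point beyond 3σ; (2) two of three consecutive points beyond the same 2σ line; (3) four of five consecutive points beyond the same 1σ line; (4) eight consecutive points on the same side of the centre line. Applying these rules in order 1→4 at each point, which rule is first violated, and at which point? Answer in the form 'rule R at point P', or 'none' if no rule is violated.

rule 2 at point 5

Zone of each point (C = within 1σ̂, B = 1σ̂–2σ̂, A = 2σ̂–3σ̂, * = beyond 3σ̂; sign = side of CL): 1:-C, 2:-C, 3:-C, 4:-A, 5:-A, 6:-B, 7:-C, 8:-C, 9:+C, 10:+C, 11:+C, 12:-C, 13:-C, 14:-C, 15:+C, 16:+B
Rule 2 (two of three consecutive points beyond the same 2σ limit) is satisfied at point 5.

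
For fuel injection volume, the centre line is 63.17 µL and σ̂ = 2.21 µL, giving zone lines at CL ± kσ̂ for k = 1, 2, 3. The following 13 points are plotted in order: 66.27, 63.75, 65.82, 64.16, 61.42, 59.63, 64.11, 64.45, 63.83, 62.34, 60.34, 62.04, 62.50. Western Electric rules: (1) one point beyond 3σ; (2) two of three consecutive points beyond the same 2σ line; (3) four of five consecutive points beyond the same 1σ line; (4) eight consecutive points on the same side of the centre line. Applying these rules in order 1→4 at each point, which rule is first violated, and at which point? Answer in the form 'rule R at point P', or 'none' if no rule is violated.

none

Zone of each point (C = within 1σ̂, B = 1σ̂–2σ̂, A = 2σ̂–3σ̂, * = beyond 3σ̂; sign = side of CL): 1:+B, 2:+C, 3:+B, 4:+C, 5:-C, 6:-B, 7:+C, 8:+C, 9:+C, 10:-C, 11:-B, 12:-C, 13:-C
No rule fires across all 13 points.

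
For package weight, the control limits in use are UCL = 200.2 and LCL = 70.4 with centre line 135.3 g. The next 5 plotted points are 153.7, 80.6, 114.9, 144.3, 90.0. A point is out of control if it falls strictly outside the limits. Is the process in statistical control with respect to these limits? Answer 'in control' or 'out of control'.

in control

All 5 points lie within [70.4, 200.2].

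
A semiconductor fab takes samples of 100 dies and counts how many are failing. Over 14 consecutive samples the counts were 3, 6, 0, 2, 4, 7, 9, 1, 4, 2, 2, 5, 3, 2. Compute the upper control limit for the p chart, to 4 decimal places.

p̄ = Σdᵢ / (k·n) = 50 / (14 × 100) = 0.03571
UCL = p̄ + 3·√(p̄(1−p̄)/n) = 0.03571 + 3 × √(0.03571×0.96429/100) = 0.03571 + 3 × 0.01856 = 0.09139

0.0914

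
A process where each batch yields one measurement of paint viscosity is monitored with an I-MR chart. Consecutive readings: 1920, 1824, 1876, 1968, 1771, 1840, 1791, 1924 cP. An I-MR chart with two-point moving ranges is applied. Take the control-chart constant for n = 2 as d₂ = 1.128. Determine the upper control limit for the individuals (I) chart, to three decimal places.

X̄ = (1920 + 1824 + 1876 + 1968 + 1771 + 1840 + 1791 + 1924) / 8 = 1864.2500
Moving ranges: 96, 52, 92, 197, 69, 49, 133; M̄R̄ = 688.0000 / 7 = 98.2857
UCL = X̄ + 3·M̄R̄/d₂ = 1864.2500 + 3 × 98.2857 / 1.128 = 2125.6482

2125.648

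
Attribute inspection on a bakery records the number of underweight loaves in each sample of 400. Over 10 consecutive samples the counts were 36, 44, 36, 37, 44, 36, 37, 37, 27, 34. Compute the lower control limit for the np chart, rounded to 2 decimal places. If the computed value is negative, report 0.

p̄ = Σdᵢ / (k·n) = 368 / (10 × 400) = 0.09200
LCL = np̄ − 3·√(np̄(1−p̄)) = 36.8000 − 3 × 5.7805 = 19.4584

19.46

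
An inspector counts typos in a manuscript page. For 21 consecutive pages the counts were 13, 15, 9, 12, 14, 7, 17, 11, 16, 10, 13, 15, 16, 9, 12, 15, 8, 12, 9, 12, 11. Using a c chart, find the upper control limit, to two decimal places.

c̄ = (13 + 15 + 9 + 12 + 14 + 7 + 17 + 11 + 16 + 10 + 13 + 15 + 16 + 9 + 12 + 15 + 8 + 12 + 9 + 12 + 11) / 21 = 256 / 21 = 12.1905
UCL = c̄ + 3√c̄ = 12.1905 + 3 × √12.1905 = 12.1905 + 3 × 3.4915 = 22.6649

22.66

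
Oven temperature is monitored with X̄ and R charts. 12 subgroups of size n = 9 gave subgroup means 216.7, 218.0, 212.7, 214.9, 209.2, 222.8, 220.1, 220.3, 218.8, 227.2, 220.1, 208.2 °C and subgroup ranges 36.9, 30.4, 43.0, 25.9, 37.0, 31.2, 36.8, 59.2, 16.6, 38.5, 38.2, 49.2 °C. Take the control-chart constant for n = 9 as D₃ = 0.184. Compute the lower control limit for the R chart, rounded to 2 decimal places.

R̄ = (36.9 + 30.4 + 43.0 + 25.9 + 37.0 + 31.2 + 36.8 + 59.2 + 16.6 + 38.5 + 38.2 + 49.2) / 12 = 442.9000 / 12 = 36.9083
LCL_R = D₃·R̄ = 0.184 × 36.9083 = 6.7911

6.79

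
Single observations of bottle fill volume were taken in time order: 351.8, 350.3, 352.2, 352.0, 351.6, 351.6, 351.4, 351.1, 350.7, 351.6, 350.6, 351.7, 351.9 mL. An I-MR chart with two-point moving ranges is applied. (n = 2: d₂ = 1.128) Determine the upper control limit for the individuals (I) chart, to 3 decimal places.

353.218

X̄ = (351.8 + 350.3 + 352.2 + 352.0 + 351.6 + 351.6 + 351.4 + 351.1 + 350.7 + 351.6 + 350.6 + 351.7 + 351.9) / 13 = 351.4231
Moving ranges: 1.5, 1.9, 0.2, 0.4, 0.0, 0.2, 0.3, 0.4, 0.9, 1.0, 1.1, 0.2; M̄R̄ = 8.1000 / 12 = 0.6750
UCL = X̄ + 3·M̄R̄/d₂ = 351.4231 + 3 × 0.6750 / 1.128 = 353.2183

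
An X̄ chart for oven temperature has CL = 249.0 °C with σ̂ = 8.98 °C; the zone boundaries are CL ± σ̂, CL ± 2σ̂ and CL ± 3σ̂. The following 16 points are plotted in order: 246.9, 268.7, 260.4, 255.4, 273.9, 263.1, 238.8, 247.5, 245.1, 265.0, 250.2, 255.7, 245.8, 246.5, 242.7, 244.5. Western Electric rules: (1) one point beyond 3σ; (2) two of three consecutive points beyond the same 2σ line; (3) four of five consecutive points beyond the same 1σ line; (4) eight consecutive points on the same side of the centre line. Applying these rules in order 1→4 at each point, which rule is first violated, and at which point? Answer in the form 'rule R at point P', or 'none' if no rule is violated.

Zone of each point (C = within 1σ̂, B = 1σ̂–2σ̂, A = 2σ̂–3σ̂, * = beyond 3σ̂; sign = side of CL): 1:-C, 2:+A, 3:+B, 4:+C, 5:+A, 6:+B, 7:-B, 8:-C, 9:-C, 10:+B, 11:+C, 12:+C, 13:-C, 14:-C, 15:-C, 16:-C
Rule 3 (four of five consecutive points beyond the same 1σ limit) is satisfied at point 6.

rule 3 at point 6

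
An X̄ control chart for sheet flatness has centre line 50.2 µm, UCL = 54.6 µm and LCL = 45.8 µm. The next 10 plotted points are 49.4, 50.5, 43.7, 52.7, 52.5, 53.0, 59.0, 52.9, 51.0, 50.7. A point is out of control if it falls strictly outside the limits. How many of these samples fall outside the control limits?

2

Compare each point to [45.8, 54.6]: sample 3 = 43.7 < LCL; sample 7 = 59.0 > UCL.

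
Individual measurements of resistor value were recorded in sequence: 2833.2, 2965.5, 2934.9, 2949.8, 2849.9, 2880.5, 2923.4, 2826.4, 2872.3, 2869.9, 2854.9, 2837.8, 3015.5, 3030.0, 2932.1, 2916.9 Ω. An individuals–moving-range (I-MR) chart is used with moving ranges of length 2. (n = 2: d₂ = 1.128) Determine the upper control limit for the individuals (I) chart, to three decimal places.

3053.667

X̄ = (2833.2 + 2965.5 + 2934.9 + 2949.8 + 2849.9 + 2880.5 + 2923.4 + 2826.4 + 2872.3 + 2869.9 + 2854.9 + 2837.8 + 3015.5 + 3030.0 + 2932.1 + 2916.9) / 16 = 2905.8125
Moving ranges: 132.3, 30.6, 14.9, 99.9, 30.6, 42.9, 97.0, 45.9, 2.4, 15.0, 17.1, 177.7, 14.5, 97.9, 15.2; M̄R̄ = 833.9000 / 15 = 55.5933
UCL = X̄ + 3·M̄R̄/d₂ = 2905.8125 + 3 × 55.5933 / 1.128 = 3053.6671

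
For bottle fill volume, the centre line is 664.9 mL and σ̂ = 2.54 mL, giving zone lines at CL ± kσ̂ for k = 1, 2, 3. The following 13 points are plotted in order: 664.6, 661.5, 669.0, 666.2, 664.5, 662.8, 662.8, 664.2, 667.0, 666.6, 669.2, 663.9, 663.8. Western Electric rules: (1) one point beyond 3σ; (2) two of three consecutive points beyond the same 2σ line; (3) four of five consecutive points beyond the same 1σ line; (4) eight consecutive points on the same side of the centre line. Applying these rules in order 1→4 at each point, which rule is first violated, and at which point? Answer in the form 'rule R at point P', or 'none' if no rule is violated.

none

Zone of each point (C = within 1σ̂, B = 1σ̂–2σ̂, A = 2σ̂–3σ̂, * = beyond 3σ̂; sign = side of CL): 1:-C, 2:-B, 3:+B, 4:+C, 5:-C, 6:-C, 7:-C, 8:-C, 9:+C, 10:+C, 11:+B, 12:-C, 13:-C
No rule fires across all 13 points.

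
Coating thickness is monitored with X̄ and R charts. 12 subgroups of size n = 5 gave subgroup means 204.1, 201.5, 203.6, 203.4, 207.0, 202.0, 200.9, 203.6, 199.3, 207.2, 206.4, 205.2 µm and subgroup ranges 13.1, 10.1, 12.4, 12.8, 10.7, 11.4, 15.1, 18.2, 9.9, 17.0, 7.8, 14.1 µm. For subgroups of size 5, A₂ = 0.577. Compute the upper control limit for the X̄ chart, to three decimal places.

211.021

X̄̄ = (204.1 + 201.5 + 203.6 + 203.4 + 207.0 + 202.0 + 200.9 + 203.6 + 199.3 + 207.2 + 206.4 + 205.2) / 12 = 2444.2000 / 12 = 203.6833
R̄ = (13.1 + 10.1 + 12.4 + 12.8 + 10.7 + 11.4 + 15.1 + 18.2 + 9.9 + 17.0 + 7.8 + 14.1) / 12 = 152.6000 / 12 = 12.7167
UCL = X̄̄ + A₂·R̄ = 203.6833 + 0.577 × 12.7167 = 211.0208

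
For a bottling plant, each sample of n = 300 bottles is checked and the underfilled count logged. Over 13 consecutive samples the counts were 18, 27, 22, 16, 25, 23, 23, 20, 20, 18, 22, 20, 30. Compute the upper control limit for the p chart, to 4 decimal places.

p̄ = Σdᵢ / (k·n) = 284 / (13 × 300) = 0.07282
UCL = p̄ + 3·√(p̄(1−p̄)/n) = 0.07282 + 3 × √(0.07282×0.92718/300) = 0.07282 + 3 × 0.01500 = 0.11783

0.1178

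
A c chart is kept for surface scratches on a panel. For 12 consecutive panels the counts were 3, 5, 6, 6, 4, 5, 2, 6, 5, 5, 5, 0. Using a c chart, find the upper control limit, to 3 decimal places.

c̄ = (3 + 5 + 6 + 6 + 4 + 5 + 2 + 6 + 5 + 5 + 5 + 0) / 12 = 52 / 12 = 4.3333
UCL = c̄ + 3√c̄ = 4.3333 + 3 × √4.3333 = 4.3333 + 3 × 2.0817 = 10.5783

10.578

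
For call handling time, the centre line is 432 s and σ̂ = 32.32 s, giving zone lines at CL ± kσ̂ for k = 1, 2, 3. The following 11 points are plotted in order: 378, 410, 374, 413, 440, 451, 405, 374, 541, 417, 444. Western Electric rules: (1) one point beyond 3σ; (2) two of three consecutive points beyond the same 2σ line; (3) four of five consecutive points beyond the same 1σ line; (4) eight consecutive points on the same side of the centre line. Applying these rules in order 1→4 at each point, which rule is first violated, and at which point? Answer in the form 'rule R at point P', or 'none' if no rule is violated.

rule 1 at point 9

Zone of each point (C = within 1σ̂, B = 1σ̂–2σ̂, A = 2σ̂–3σ̂, * = beyond 3σ̂; sign = side of CL): 1:-B, 2:-C, 3:-B, 4:-C, 5:+C, 6:+C, 7:-C, 8:-B, 9:+*, 10:-C, 11:+C
Rule 1 (one point beyond the 3σ limits) is satisfied at point 9.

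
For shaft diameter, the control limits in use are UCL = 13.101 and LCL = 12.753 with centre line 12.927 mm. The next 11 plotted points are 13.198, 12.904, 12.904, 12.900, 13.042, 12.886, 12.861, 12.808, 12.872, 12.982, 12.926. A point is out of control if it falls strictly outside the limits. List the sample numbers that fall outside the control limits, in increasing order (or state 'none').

1

Compare each point to [12.753, 13.101]: sample 1 = 13.198 > UCL.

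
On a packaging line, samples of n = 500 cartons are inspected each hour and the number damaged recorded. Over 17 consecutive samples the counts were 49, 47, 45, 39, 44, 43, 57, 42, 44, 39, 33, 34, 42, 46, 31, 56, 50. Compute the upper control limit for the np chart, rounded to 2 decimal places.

62.51

p̄ = Σdᵢ / (k·n) = 741 / (17 × 500) = 0.08718
UCL = np̄ + 3·√(np̄(1−p̄)) = 43.5882 + 3 × √(43.5882×0.91282) = 43.5882 + 3 × 6.3078 = 62.5116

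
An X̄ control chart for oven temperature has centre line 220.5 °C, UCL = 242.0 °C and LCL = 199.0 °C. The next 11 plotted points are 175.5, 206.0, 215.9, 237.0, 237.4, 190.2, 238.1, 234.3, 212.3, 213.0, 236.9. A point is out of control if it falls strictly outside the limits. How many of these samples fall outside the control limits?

Compare each point to [199.0, 242.0]: sample 1 = 175.5 < LCL; sample 6 = 190.2 < LCL.

2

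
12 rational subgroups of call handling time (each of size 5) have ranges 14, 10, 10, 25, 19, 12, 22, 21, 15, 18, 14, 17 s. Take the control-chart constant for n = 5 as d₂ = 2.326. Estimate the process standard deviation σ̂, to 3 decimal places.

7.058

R̄ = (14 + 10 + 10 + 25 + 19 + 12 + 22 + 21 + 15 + 18 + 14 + 17) / 12 = 16.4167
σ̂ = R̄ / d₂ = 16.4167 / 2.326 = 7.0579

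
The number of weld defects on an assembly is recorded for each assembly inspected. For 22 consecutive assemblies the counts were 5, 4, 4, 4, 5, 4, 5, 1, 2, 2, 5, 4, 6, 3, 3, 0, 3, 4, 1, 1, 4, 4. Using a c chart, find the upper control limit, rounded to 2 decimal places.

c̄ = (5 + 4 + 4 + 4 + 5 + 4 + 5 + 1 + 2 + 2 + 5 + 4 + 6 + 3 + 3 + 0 + 3 + 4 + 1 + 1 + 4 + 4) / 22 = 74 / 22 = 3.3636
UCL = c̄ + 3√c̄ = 3.3636 + 3 × √3.3636 = 3.3636 + 3 × 1.8340 = 8.8657

8.87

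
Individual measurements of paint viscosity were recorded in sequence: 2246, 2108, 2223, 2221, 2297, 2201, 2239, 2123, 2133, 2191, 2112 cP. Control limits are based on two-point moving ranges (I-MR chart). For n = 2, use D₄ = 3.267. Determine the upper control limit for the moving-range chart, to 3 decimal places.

Moving ranges: 138, 115, 2, 76, 96, 38, 116, 10, 58, 79; M̄R̄ = 728.0000 / 10 = 72.8000
UCL_MR = D₄·M̄R̄ = 3.267 × 72.8000 = 237.8376

237.838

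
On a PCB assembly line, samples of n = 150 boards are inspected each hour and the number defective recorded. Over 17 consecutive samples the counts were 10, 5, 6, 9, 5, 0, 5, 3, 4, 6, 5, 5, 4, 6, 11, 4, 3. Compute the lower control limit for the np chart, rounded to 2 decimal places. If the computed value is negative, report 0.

p̄ = Σdᵢ / (k·n) = 91 / (17 × 150) = 0.03569
LCL = np̄ − 3·√(np̄(1−p̄)) = 5.3529 − 3 × 2.2720 = -1.4630 → 0 (negative, so LCL = 0)

0.00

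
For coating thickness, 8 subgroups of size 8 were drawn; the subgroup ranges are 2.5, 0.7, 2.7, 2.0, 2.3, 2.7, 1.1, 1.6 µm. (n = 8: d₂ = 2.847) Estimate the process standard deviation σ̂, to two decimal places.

R̄ = (2.5 + 0.7 + 2.7 + 2.0 + 2.3 + 2.7 + 1.1 + 1.6) / 8 = 1.9500
σ̂ = R̄ / d₂ = 1.9500 / 2.847 = 0.6849

0.68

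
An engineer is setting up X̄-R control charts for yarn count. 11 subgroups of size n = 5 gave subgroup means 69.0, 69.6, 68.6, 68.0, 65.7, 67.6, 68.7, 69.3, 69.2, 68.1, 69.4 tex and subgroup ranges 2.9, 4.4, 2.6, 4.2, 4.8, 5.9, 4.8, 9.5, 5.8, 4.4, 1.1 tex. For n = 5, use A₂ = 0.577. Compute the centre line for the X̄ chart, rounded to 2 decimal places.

X̄̄ = (69.0 + 69.6 + 68.6 + 68.0 + 65.7 + 67.6 + 68.7 + 69.3 + 69.2 + 68.1 + 69.4) / 11 = 753.2000 / 11 = 68.4727
CL = X̄̄ = 68.4727

68.47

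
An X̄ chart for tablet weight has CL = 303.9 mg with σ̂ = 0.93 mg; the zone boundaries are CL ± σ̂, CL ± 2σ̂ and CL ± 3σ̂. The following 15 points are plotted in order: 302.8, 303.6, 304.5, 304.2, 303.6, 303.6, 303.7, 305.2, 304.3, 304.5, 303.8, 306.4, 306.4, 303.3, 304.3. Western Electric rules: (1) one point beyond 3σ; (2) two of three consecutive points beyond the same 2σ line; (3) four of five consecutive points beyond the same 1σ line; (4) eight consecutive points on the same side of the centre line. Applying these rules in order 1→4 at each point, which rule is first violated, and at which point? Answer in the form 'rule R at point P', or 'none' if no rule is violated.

rule 2 at point 13

Zone of each point (C = within 1σ̂, B = 1σ̂–2σ̂, A = 2σ̂–3σ̂, * = beyond 3σ̂; sign = side of CL): 1:-B, 2:-C, 3:+C, 4:+C, 5:-C, 6:-C, 7:-C, 8:+B, 9:+C, 10:+C, 11:-C, 12:+A, 13:+A, 14:-C, 15:+C
Rule 2 (two of three consecutive points beyond the same 2σ limit) is satisfied at point 13.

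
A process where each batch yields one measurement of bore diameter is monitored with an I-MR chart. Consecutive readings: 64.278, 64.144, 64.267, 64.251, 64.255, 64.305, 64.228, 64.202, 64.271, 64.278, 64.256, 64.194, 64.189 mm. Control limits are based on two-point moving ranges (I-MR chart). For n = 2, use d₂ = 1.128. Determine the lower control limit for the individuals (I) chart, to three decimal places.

X̄ = (64.278 + 64.144 + 64.267 + 64.251 + 64.255 + 64.305 + 64.228 + 64.202 + 64.271 + 64.278 + 64.256 + 64.194 + 64.189) / 13 = 64.2398
Moving ranges: 0.134, 0.123, 0.016, 0.004, 0.050, 0.077, 0.026, 0.069, 0.007, 0.022, 0.062, 0.005; M̄R̄ = 0.5950 / 12 = 0.0496
LCL = X̄ − 3·M̄R̄/d₂ = 64.2398 − 3 × 0.0496 / 1.128 = 64.1080

64.108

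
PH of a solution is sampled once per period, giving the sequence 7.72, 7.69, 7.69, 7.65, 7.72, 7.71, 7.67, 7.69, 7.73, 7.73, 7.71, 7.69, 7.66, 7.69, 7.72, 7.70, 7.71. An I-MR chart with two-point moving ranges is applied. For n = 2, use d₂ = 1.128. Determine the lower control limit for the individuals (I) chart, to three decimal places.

7.631

X̄ = (7.72 + 7.69 + 7.69 + 7.65 + 7.72 + 7.71 + 7.67 + 7.69 + 7.73 + 7.73 + 7.71 + 7.69 + 7.66 + 7.69 + 7.72 + 7.70 + 7.71) / 17 = 7.6988
Moving ranges: 0.03, 0.00, 0.04, 0.07, 0.01, 0.04, 0.02, 0.04, 0.00, 0.02, 0.02, 0.03, 0.03, 0.03, 0.02, 0.01; M̄R̄ = 0.4100 / 16 = 0.0256
LCL = X̄ − 3·M̄R̄/d₂ = 7.6988 − 3 × 0.0256 / 1.128 = 7.6307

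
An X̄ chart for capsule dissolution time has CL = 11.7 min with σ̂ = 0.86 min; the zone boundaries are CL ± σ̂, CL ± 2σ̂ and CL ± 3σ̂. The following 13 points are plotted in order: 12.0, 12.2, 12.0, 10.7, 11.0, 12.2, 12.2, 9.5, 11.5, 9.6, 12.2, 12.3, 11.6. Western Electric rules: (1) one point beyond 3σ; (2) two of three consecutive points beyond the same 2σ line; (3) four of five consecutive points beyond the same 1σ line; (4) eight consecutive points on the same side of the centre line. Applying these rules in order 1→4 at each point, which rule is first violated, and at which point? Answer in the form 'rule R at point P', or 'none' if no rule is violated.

Zone of each point (C = within 1σ̂, B = 1σ̂–2σ̂, A = 2σ̂–3σ̂, * = beyond 3σ̂; sign = side of CL): 1:+C, 2:+C, 3:+C, 4:-B, 5:-C, 6:+C, 7:+C, 8:-A, 9:-C, 10:-A, 11:+C, 12:+C, 13:-C
Rule 2 (two of three consecutive points beyond the same 2σ limit) is satisfied at point 10.

rule 2 at point 10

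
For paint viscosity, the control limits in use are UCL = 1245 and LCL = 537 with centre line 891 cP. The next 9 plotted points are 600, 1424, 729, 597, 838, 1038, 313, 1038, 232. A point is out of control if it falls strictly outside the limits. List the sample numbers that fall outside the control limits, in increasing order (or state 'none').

2, 7, 9

Compare each point to [537, 1245]: sample 2 = 1424 > UCL; sample 7 = 313 < LCL; sample 9 = 232 < LCL.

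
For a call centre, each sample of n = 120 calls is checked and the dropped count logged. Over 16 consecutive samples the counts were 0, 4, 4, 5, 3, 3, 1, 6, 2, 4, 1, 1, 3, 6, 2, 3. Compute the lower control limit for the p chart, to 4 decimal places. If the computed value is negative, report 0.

p̄ = Σdᵢ / (k·n) = 48 / (16 × 120) = 0.02500
LCL = p̄ − 3·√(p̄(1−p̄)/n) = 0.02500 − 3 × 0.01425 = -0.01776 → 0 (negative, so LCL = 0)

0.0000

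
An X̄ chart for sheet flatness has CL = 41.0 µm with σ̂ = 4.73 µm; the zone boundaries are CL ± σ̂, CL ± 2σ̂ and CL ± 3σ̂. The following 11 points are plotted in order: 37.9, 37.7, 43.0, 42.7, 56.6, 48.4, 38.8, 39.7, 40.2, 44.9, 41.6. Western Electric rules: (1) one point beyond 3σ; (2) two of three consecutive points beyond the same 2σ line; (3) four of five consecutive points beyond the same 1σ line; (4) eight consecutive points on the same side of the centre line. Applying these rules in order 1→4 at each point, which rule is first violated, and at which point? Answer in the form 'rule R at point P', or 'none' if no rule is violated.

Zone of each point (C = within 1σ̂, B = 1σ̂–2σ̂, A = 2σ̂–3σ̂, * = beyond 3σ̂; sign = side of CL): 1:-C, 2:-C, 3:+C, 4:+C, 5:+*, 6:+B, 7:-C, 8:-C, 9:-C, 10:+C, 11:+C
Rule 1 (one point beyond the 3σ limits) is satisfied at point 5.

rule 1 at point 5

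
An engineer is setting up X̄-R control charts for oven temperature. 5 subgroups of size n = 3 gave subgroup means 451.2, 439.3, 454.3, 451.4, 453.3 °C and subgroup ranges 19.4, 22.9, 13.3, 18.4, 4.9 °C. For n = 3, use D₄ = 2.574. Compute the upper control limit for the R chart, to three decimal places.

40.618

R̄ = (19.4 + 22.9 + 13.3 + 18.4 + 4.9) / 5 = 78.9000 / 5 = 15.7800
UCL_R = D₄·R̄ = 2.574 × 15.7800 = 40.6177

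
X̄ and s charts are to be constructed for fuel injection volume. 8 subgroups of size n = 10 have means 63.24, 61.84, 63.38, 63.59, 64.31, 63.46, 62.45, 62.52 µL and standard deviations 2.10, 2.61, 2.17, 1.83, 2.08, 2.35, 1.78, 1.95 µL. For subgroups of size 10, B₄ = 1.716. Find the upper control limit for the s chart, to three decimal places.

3.619

s̄ = (2.10 + 2.61 + 2.17 + 1.83 + 2.08 + 2.35 + 1.78 + 1.95) / 8 = 2.1088
UCL_s = B₄·s̄ = 1.716 × 2.1088 = 3.6186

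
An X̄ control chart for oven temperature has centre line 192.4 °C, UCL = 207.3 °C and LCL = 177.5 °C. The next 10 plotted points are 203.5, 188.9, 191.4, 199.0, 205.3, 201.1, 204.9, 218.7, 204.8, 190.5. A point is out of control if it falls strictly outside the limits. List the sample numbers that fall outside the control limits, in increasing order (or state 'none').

Compare each point to [177.5, 207.3]: sample 8 = 218.7 > UCL.

8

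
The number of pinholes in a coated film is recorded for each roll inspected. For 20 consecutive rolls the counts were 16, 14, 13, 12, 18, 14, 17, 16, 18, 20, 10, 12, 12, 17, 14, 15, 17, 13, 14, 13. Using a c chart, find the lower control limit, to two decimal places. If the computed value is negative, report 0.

3.23

c̄ = (16 + 14 + 13 + 12 + 18 + 14 + 17 + 16 + 18 + 20 + 10 + 12 + 12 + 17 + 14 + 15 + 17 + 13 + 14 + 13) / 20 = 295 / 20 = 14.7500
LCL = c̄ − 3√c̄ = 14.7500 − 3 × 3.8406 = 3.2283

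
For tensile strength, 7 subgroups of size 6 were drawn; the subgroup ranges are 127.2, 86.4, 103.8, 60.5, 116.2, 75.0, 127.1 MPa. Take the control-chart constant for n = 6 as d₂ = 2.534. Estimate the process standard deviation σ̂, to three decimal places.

39.249

R̄ = (127.2 + 86.4 + 103.8 + 60.5 + 116.2 + 75.0 + 127.1) / 7 = 99.4571
σ̂ = R̄ / d₂ = 99.4571 / 2.534 = 39.2491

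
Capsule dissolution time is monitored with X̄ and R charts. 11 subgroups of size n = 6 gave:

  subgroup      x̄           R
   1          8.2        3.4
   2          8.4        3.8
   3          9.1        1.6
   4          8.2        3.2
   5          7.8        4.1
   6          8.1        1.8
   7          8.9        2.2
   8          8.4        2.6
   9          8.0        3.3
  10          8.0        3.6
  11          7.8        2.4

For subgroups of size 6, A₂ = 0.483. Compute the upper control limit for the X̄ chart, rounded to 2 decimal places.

9.67

X̄̄ = (8.2 + 8.4 + 9.1 + 8.2 + 7.8 + 8.1 + 8.9 + 8.4 + 8.0 + 8.0 + 7.8) / 11 = 90.9000 / 11 = 8.2636
R̄ = (3.4 + 3.8 + 1.6 + 3.2 + 4.1 + 1.8 + 2.2 + 2.6 + 3.3 + 3.6 + 2.4) / 11 = 32.0000 / 11 = 2.9091
UCL = X̄̄ + A₂·R̄ = 8.2636 + 0.483 × 2.9091 = 9.6687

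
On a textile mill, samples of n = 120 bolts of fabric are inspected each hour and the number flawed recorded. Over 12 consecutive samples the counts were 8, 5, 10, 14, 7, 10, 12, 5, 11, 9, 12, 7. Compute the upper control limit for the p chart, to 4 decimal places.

p̄ = Σdᵢ / (k·n) = 110 / (12 × 120) = 0.07639
UCL = p̄ + 3·√(p̄(1−p̄)/n) = 0.07639 + 3 × √(0.07639×0.92361/120) = 0.07639 + 3 × 0.02425 = 0.14913

0.1491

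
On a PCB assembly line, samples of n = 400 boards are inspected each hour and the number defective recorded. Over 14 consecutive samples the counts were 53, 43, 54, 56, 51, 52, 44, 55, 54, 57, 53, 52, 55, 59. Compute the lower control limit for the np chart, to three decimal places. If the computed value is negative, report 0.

p̄ = Σdᵢ / (k·n) = 738 / (14 × 400) = 0.13179
LCL = np̄ − 3·√(np̄(1−p̄)) = 52.7143 − 3 × 6.7652 = 32.4188

32.419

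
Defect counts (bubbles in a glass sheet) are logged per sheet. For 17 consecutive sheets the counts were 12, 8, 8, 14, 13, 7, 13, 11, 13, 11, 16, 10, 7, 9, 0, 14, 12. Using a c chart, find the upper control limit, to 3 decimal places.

c̄ = (12 + 8 + 8 + 14 + 13 + 7 + 13 + 11 + 13 + 11 + 16 + 10 + 7 + 9 + 0 + 14 + 12) / 17 = 178 / 17 = 10.4706
UCL = c̄ + 3√c̄ = 10.4706 + 3 × √10.4706 = 10.4706 + 3 × 3.2358 = 20.1781

20.178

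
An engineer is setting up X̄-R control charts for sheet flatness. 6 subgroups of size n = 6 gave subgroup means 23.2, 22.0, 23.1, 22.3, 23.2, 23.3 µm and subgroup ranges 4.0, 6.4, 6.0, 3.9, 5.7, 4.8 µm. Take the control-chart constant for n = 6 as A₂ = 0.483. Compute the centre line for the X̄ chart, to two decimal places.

22.85

X̄̄ = (23.2 + 22.0 + 23.1 + 22.3 + 23.2 + 23.3) / 6 = 137.1000 / 6 = 22.8500
CL = X̄̄ = 22.8500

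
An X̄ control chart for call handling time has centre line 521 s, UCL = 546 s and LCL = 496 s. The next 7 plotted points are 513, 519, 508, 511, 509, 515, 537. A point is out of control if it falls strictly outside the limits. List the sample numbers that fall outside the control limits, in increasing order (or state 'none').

none

All 7 points lie within [496, 546].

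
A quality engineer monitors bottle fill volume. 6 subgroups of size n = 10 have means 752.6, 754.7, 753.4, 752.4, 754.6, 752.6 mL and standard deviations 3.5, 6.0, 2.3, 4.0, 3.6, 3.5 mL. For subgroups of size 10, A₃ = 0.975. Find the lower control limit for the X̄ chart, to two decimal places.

749.66

X̄̄ = (752.6 + 754.7 + 753.4 + 752.4 + 754.6 + 752.6) / 6 = 753.3833
s̄ = (3.5 + 6.0 + 2.3 + 4.0 + 3.6 + 3.5) / 6 = 3.8167
LCL = X̄̄ − A₃·s̄ = 753.3833 − 0.975 × 3.8167 = 749.6621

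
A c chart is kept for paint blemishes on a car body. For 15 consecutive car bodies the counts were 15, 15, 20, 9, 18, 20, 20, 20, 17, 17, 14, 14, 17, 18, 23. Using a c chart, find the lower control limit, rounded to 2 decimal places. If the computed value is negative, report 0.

4.72

c̄ = (15 + 15 + 20 + 9 + 18 + 20 + 20 + 20 + 17 + 17 + 14 + 14 + 17 + 18 + 23) / 15 = 257 / 15 = 17.1333
LCL = c̄ − 3√c̄ = 17.1333 − 3 × 4.1392 = 4.7156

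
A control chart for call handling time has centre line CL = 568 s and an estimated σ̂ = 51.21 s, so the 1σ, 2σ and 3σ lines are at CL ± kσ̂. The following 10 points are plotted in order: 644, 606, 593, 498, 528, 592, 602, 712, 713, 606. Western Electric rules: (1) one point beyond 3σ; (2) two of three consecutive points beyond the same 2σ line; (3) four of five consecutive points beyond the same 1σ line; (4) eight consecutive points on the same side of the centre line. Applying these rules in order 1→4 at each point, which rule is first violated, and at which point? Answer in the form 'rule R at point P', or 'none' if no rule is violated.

Zone of each point (C = within 1σ̂, B = 1σ̂–2σ̂, A = 2σ̂–3σ̂, * = beyond 3σ̂; sign = side of CL): 1:+B, 2:+C, 3:+C, 4:-B, 5:-C, 6:+C, 7:+C, 8:+A, 9:+A, 10:+C
Rule 2 (two of three consecutive points beyond the same 2σ limit) is satisfied at point 9.

rule 2 at point 9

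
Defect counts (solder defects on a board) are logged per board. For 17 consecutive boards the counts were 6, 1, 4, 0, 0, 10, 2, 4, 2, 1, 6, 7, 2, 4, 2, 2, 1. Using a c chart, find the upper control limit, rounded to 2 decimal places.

c̄ = (6 + 1 + 4 + 0 + 0 + 10 + 2 + 4 + 2 + 1 + 6 + 7 + 2 + 4 + 2 + 2 + 1) / 17 = 54 / 17 = 3.1765
UCL = c̄ + 3√c̄ = 3.1765 + 3 × √3.1765 = 3.1765 + 3 × 1.7823 = 8.5233

8.52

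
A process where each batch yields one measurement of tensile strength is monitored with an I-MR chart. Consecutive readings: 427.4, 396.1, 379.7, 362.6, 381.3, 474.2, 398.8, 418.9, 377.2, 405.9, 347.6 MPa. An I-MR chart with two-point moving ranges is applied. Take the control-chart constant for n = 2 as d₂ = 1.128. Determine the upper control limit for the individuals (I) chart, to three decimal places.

X̄ = (427.4 + 396.1 + 379.7 + 362.6 + 381.3 + 474.2 + 398.8 + 418.9 + 377.2 + 405.9 + 347.6) / 11 = 397.2455
Moving ranges: 31.3, 16.4, 17.1, 18.7, 92.9, 75.4, 20.1, 41.7, 28.7, 58.3; M̄R̄ = 400.6000 / 10 = 40.0600
UCL = X̄ + 3·M̄R̄/d₂ = 397.2455 + 3 × 40.0600 / 1.128 = 503.7880

503.788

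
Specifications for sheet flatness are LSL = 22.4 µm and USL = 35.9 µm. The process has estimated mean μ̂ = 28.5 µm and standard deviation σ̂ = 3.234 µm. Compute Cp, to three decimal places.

0.696

Cp = (USL − LSL) / (6σ̂) = (35.9 − 22.4) / (6 × 3.234) = 13.5000 / 19.4040 = 0.6957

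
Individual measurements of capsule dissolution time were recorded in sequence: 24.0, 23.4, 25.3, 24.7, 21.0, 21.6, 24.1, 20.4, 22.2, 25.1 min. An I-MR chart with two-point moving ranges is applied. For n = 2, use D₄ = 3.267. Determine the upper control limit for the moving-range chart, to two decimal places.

6.64

Moving ranges: 0.6, 1.9, 0.6, 3.7, 0.6, 2.5, 3.7, 1.8, 2.9; M̄R̄ = 18.3000 / 9 = 2.0333
UCL_MR = D₄·M̄R̄ = 3.267 × 2.0333 = 6.6429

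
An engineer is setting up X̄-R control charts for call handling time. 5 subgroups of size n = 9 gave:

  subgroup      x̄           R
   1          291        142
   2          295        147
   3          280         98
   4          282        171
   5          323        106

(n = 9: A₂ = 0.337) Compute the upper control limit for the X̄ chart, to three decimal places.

338.954

X̄̄ = (291 + 295 + 280 + 282 + 323) / 5 = 1471.0000 / 5 = 294.2000
R̄ = (142 + 147 + 98 + 171 + 106) / 5 = 664.0000 / 5 = 132.8000
UCL = X̄̄ + A₂·R̄ = 294.2000 + 0.337 × 132.8000 = 338.9536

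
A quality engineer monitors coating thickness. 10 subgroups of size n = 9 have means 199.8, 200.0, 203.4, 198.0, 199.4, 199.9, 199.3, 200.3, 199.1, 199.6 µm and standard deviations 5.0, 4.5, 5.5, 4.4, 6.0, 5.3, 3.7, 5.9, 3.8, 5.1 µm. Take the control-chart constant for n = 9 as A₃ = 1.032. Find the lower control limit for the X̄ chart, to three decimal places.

X̄̄ = (199.8 + 200.0 + 203.4 + 198.0 + 199.4 + 199.9 + 199.3 + 200.3 + 199.1 + 199.6) / 10 = 199.8800
s̄ = (5.0 + 4.5 + 5.5 + 4.4 + 6.0 + 5.3 + 3.7 + 5.9 + 3.8 + 5.1) / 10 = 4.9200
LCL = X̄̄ − A₃·s̄ = 199.8800 − 1.032 × 4.9200 = 194.8026

194.803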